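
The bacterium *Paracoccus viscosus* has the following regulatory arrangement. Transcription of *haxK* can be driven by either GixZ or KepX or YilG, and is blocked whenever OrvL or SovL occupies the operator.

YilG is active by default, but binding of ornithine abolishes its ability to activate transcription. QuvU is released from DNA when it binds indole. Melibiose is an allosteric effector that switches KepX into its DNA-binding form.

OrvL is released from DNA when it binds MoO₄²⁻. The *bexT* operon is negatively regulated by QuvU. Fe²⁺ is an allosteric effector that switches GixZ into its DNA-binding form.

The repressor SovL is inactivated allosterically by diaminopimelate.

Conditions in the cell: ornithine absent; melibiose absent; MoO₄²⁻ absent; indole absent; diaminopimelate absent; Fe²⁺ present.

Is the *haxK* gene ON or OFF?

Fe²⁺ is present, so GixZ is active.
MoO₄²⁻ is absent, so OrvL is active.
Melibiose is absent, so KepX is inactive.
Diaminopimelate is absent, so SovL is active.
Ornithine is absent, so YilG is active.
With repressor OrvL bound, *haxK* is not transcribed.

OFF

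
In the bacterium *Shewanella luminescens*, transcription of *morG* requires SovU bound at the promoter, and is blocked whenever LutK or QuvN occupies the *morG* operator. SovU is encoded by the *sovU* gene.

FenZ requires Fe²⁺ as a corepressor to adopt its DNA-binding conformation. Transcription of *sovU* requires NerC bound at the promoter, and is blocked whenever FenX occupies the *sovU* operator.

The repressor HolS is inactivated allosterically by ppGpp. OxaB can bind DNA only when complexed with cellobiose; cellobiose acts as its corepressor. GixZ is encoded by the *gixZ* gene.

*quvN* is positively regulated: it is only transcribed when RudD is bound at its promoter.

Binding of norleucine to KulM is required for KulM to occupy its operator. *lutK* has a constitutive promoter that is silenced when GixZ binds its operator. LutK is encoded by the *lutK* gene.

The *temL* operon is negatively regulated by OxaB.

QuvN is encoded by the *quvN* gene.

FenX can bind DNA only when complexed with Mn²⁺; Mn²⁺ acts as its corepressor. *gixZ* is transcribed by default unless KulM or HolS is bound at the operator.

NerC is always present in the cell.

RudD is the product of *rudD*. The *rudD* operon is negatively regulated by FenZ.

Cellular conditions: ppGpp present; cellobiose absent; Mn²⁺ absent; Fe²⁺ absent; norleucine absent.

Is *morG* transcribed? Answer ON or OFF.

OFF

Norleucine is absent, so KulM is inactive.
ppGpp is present, so HolS is inactive.
With no repressor bound, *gixZ* is transcribed.
So GixZ is produced and active.
With repressor GixZ bound, *lutK* is not transcribed.
So LutK is not produced.
Fe²⁺ is absent, so FenZ is inactive.
With no repressor bound, *rudD* is transcribed.
So RudD is produced and active.
No repressor is bound and RudD is active, so *quvN* is transcribed.
So QuvN is produced and active.
NerC is produced constitutively and is active.
Mn²⁺ is absent, so FenX is inactive.
No repressor is bound and NerC is active, so *sovU* is transcribed.
So SovU is produced and active.
With repressor QuvN bound, *morG* is not transcribed.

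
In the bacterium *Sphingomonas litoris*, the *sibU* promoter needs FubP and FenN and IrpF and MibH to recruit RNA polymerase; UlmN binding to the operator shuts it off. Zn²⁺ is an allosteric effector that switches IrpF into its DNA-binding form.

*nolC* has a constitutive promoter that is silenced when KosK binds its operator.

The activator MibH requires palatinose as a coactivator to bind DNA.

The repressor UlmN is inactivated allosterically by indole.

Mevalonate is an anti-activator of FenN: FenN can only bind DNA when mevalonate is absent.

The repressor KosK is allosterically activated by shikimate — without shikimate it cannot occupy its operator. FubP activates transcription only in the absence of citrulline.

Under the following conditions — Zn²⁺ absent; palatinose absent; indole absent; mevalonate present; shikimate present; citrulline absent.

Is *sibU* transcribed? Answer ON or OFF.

Citrulline is absent, so FubP is active.
Mevalonate is present, so FenN is inactive.
Zn²⁺ is absent, so IrpF is inactive.
Palatinose is absent, so MibH is inactive.
Indole is absent, so UlmN is active.
With repressor UlmN bound, *sibU* is not transcribed.

OFF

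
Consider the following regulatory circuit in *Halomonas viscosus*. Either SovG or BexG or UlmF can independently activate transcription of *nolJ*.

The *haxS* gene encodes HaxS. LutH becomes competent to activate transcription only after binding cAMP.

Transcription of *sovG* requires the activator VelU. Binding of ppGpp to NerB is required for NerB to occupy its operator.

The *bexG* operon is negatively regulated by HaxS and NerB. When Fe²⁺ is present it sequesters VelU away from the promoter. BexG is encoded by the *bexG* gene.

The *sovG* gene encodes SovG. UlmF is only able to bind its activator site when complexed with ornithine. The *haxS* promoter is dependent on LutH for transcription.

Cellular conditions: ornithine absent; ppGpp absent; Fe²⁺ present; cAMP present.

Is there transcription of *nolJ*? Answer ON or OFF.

OFF

Fe²⁺ is present, so VelU is inactive.
Required activator VelU is absent, so *sovG* is not transcribed.
So SovG is not produced.
cAMP is present, so LutH is active.
No repressor is bound and LutH is active, so *haxS* is transcribed.
So HaxS is produced and active.
ppGpp is absent, so NerB is inactive.
With repressor HaxS bound, *bexG* is not transcribed.
So BexG is not produced.
Ornithine is absent, so UlmF is inactive.
No activator is available at the *nolJ* promoter, so *nolJ* is not transcribed.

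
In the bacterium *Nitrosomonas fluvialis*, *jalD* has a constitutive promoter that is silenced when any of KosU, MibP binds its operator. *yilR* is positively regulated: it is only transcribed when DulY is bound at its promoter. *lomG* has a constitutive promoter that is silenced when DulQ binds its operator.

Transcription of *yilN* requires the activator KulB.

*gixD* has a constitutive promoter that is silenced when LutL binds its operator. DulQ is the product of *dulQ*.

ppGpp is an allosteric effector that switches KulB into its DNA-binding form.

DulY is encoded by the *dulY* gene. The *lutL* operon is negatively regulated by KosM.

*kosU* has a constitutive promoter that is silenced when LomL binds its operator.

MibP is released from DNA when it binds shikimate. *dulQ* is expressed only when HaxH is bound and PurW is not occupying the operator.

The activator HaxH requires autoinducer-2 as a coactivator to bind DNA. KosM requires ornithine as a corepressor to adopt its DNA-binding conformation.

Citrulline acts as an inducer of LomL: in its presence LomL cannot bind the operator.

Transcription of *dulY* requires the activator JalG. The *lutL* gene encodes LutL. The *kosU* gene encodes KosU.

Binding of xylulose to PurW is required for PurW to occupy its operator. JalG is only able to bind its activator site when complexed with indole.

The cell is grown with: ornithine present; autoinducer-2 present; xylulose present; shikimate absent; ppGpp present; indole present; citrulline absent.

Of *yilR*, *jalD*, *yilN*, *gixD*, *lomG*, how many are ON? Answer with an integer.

Indole is present, so JalG is active.
No repressor is bound and JalG is active, so *dulY* is transcribed.
So DulY is produced and active.
No repressor is bound and DulY is active, so *yilR* is transcribed.
→ *yilR* is ON.
Citrulline is absent, so LomL is active.
With repressor LomL bound, *kosU* is not transcribed.
So KosU is not produced.
Shikimate is absent, so MibP is active.
With repressor MibP bound, *jalD* is not transcribed.
→ *jalD* is OFF.
ppGpp is present, so KulB is active.
No repressor is bound and KulB is active, so *yilN* is transcribed.
→ *yilN* is ON.
Ornithine is present, so KosM is active.
With repressor KosM bound, *lutL* is not transcribed.
So LutL is not produced.
With no repressor bound, *gixD* is transcribed.
→ *gixD* is ON.
Autoinducer-2 is present, so HaxH is active.
Xylulose is present, so PurW is active.
With repressor PurW bound, *dulQ* is not transcribed.
So DulQ is not produced.
With no repressor bound, *lomG* is transcribed.
→ *lomG* is ON.
4 of the 5 genes are transcribed.

4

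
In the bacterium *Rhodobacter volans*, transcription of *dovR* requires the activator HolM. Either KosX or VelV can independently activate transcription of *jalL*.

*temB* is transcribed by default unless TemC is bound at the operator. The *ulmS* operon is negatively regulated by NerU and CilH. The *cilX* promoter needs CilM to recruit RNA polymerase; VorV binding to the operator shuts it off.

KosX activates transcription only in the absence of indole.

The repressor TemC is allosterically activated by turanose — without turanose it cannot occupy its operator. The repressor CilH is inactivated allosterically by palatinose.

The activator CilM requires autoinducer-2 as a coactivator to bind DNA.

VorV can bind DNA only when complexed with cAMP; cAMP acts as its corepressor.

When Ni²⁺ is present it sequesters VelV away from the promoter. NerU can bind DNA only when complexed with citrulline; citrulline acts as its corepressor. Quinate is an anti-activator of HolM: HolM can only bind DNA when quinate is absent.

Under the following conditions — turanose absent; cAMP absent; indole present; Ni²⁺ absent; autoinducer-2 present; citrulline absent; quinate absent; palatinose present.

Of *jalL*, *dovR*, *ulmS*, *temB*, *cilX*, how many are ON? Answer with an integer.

Indole is present, so KosX is inactive.
Ni²⁺ is absent, so VelV is active.
Activator VelV is present, so *jalL* is transcribed.
→ *jalL* is ON.
Quinate is absent, so HolM is active.
No repressor is bound and HolM is active, so *dovR* is transcribed.
→ *dovR* is ON.
Citrulline is absent, so NerU is inactive.
Palatinose is present, so CilH is inactive.
With no repressor bound, *ulmS* is transcribed.
→ *ulmS* is ON.
Turanose is absent, so TemC is inactive.
With no repressor bound, *temB* is transcribed.
→ *temB* is ON.
cAMP is absent, so VorV is inactive.
Autoinducer-2 is present, so CilM is active.
No repressor is bound and CilM is active, so *cilX* is transcribed.
→ *cilX* is ON.
5 of the 5 genes are transcribed.

5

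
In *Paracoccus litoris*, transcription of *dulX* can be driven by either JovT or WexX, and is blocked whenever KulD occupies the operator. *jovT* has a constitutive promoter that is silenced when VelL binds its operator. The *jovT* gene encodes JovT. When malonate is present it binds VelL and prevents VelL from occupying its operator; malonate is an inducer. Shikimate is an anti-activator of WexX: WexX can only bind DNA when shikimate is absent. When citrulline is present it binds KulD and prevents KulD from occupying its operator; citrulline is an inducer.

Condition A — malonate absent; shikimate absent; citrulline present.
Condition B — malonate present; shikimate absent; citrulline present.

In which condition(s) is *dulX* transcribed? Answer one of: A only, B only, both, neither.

Condition A:
Malonate is absent, so VelL is active.
With repressor VelL bound, *jovT* is not transcribed.
So JovT is not produced.
Shikimate is absent, so WexX is active.
Citrulline is present, so KulD is inactive.
Activator WexX is present, so *dulX* is transcribed.
→ *dulX* is ON in A.
Condition B:
Malonate is present, so VelL is inactive.
With no repressor bound, *jovT* is transcribed.
So JovT is produced and active.
Shikimate is absent, so WexX is active.
Citrulline is present, so KulD is inactive.
Activator JovT is present, so *dulX* is transcribed.
→ *dulX* is ON in B.

both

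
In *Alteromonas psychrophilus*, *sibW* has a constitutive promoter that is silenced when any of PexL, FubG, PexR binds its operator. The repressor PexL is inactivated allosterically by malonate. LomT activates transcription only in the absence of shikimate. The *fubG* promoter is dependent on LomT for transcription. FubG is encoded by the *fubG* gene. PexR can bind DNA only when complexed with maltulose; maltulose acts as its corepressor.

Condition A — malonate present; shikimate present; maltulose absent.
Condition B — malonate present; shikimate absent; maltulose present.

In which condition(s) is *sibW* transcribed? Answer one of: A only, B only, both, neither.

A only

Condition A:
Malonate is present, so PexL is inactive.
Shikimate is present, so LomT is inactive.
Required activator LomT is absent, so *fubG* is not transcribed.
So FubG is not produced.
Maltulose is absent, so PexR is inactive.
With no repressor bound, *sibW* is transcribed.
→ *sibW* is ON in A.
Condition B:
Malonate is present, so PexL is inactive.
Shikimate is absent, so LomT is active.
No repressor is bound and LomT is active, so *fubG* is transcribed.
So FubG is produced and active.
Maltulose is present, so PexR is active.
With repressor FubG bound, *sibW* is not transcribed.
→ *sibW* is OFF in B.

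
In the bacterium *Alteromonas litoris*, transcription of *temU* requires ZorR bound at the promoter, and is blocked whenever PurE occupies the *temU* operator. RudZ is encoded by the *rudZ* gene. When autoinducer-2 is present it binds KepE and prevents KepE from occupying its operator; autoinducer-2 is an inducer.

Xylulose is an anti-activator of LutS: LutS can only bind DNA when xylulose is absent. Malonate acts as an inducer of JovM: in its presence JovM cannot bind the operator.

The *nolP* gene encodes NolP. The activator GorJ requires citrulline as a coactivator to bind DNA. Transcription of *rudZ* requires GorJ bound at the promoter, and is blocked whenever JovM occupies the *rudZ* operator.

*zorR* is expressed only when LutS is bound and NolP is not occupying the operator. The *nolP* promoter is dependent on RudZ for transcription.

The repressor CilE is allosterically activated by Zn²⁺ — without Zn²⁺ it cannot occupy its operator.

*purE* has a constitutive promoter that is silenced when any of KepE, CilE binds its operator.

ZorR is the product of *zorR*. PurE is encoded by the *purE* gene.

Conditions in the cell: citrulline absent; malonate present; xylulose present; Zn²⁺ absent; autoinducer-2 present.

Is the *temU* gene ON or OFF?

Xylulose is present, so LutS is inactive.
Malonate is present, so JovM is inactive.
Citrulline is absent, so GorJ is inactive.
Required activator GorJ is absent, so *rudZ* is not transcribed.
So RudZ is not produced.
Required activator RudZ is absent, so *nolP* is not transcribed.
So NolP is not produced.
Required activator LutS is absent, so *zorR* is not transcribed.
So ZorR is not produced.
Autoinducer-2 is present, so KepE is inactive.
Zn²⁺ is absent, so CilE is inactive.
With no repressor bound, *purE* is transcribed.
So PurE is produced and active.
With repressor PurE bound, *temU* is not transcribed.

OFF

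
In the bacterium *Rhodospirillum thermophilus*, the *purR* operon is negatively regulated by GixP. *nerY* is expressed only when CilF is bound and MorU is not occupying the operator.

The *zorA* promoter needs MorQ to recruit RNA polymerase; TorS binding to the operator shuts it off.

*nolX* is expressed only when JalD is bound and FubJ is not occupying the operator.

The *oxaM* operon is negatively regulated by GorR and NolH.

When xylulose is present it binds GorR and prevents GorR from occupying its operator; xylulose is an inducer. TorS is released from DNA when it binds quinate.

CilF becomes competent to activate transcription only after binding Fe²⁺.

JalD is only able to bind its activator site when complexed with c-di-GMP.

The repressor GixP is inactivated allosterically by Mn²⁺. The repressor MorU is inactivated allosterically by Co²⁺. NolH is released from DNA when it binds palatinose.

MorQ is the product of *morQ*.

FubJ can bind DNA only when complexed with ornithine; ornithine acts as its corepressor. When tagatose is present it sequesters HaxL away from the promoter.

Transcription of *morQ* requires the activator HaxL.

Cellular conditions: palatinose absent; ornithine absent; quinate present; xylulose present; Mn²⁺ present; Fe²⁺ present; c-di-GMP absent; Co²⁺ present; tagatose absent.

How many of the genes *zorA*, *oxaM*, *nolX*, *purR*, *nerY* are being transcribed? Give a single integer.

Quinate is present, so TorS is inactive.
Tagatose is absent, so HaxL is active.
No repressor is bound and HaxL is active, so *morQ* is transcribed.
So MorQ is produced and active.
No repressor is bound and MorQ is active, so *zorA* is transcribed.
→ *zorA* is ON.
Xylulose is present, so GorR is inactive.
Palatinose is absent, so NolH is active.
With repressor NolH bound, *oxaM* is not transcribed.
→ *oxaM* is OFF.
c-di-GMP is absent, so JalD is inactive.
Ornithine is absent, so FubJ is inactive.
Required activator JalD is absent, so *nolX* is not transcribed.
→ *nolX* is OFF.
Mn²⁺ is present, so GixP is inactive.
With no repressor bound, *purR* is transcribed.
→ *purR* is ON.
Fe²⁺ is present, so CilF is active.
Co²⁺ is present, so MorU is inactive.
No repressor is bound and CilF is active, so *nerY* is transcribed.
→ *nerY* is ON.
3 of the 5 genes are transcribed.

3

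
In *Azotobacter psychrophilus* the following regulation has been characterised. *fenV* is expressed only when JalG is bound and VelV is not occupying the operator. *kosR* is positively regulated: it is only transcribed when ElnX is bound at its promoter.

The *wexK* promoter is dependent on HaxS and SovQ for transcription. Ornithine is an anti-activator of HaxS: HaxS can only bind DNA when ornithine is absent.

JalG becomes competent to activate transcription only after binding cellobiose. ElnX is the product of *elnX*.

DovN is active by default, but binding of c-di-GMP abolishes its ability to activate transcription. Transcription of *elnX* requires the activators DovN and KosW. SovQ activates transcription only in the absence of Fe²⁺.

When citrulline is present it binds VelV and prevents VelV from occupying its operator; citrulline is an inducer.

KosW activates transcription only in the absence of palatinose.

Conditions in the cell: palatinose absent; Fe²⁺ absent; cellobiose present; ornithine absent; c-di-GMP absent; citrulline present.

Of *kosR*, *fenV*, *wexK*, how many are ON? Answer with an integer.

3

c-di-GMP is absent, so DovN is active.
Palatinose is absent, so KosW is active.
No repressor is bound and DovN and KosW are active, so *elnX* is transcribed.
So ElnX is produced and active.
No repressor is bound and ElnX is active, so *kosR* is transcribed.
→ *kosR* is ON.
Cellobiose is present, so JalG is active.
Citrulline is present, so VelV is inactive.
No repressor is bound and JalG is active, so *fenV* is transcribed.
→ *fenV* is ON.
Ornithine is absent, so HaxS is active.
Fe²⁺ is absent, so SovQ is active.
No repressor is bound and HaxS and SovQ are active, so *wexK* is transcribed.
→ *wexK* is ON.
3 of the 3 genes are transcribed.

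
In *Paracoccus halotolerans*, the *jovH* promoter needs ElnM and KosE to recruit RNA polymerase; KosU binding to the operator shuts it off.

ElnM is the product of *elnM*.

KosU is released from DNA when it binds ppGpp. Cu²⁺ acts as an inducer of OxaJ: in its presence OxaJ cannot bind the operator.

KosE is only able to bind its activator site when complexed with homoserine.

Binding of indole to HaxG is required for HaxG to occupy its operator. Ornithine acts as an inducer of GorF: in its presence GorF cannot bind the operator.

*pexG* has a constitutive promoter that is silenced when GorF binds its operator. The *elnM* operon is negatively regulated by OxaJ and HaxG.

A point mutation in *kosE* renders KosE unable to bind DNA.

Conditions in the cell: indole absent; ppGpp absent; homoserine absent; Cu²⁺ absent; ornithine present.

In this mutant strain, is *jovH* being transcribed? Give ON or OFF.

OFF

ppGpp is absent, so KosU is active.
Cu²⁺ is absent, so OxaJ is active.
Indole is absent, so HaxG is inactive.
With repressor OxaJ bound, *elnM* is not transcribed.
So ElnM is not produced.
KosE is non-functional in this strain, so it has no effect.
With repressor KosU bound, *jovH* is not transcribed.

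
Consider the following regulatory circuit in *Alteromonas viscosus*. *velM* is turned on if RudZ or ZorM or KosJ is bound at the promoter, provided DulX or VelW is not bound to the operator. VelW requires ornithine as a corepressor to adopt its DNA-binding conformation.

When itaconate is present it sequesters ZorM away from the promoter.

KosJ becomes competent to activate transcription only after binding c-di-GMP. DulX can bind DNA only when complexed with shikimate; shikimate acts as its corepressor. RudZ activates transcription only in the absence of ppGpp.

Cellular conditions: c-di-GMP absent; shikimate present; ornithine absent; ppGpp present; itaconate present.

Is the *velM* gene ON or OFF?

OFF

Shikimate is present, so DulX is active.
ppGpp is present, so RudZ is inactive.
Ornithine is absent, so VelW is inactive.
Itaconate is present, so ZorM is inactive.
c-di-GMP is absent, so KosJ is inactive.
With repressor DulX bound, *velM* is not transcribed.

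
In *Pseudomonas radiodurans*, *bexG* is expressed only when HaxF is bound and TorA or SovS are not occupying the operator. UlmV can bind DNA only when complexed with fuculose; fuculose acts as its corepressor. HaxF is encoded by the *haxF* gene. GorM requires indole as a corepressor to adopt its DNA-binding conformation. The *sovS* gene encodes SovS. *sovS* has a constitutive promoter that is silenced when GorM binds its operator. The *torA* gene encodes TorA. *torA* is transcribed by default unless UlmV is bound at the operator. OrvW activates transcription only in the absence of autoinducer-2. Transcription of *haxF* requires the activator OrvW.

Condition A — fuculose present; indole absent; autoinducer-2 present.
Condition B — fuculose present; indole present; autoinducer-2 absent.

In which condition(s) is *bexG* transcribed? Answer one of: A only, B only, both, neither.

B only

Condition A:
Fuculose is present, so UlmV is active.
With repressor UlmV bound, *torA* is not transcribed.
So TorA is not produced.
Indole is absent, so GorM is inactive.
With no repressor bound, *sovS* is transcribed.
So SovS is produced and active.
Autoinducer-2 is present, so OrvW is inactive.
Required activator OrvW is absent, so *haxF* is not transcribed.
So HaxF is not produced.
With repressor SovS bound, *bexG* is not transcribed.
→ *bexG* is OFF in A.
Condition B:
Fuculose is present, so UlmV is active.
With repressor UlmV bound, *torA* is not transcribed.
So TorA is not produced.
Indole is present, so GorM is active.
With repressor GorM bound, *sovS* is not transcribed.
So SovS is not produced.
Autoinducer-2 is absent, so OrvW is active.
No repressor is bound and OrvW is active, so *haxF* is transcribed.
So HaxF is produced and active.
No repressor is bound and HaxF is active, so *bexG* is transcribed.
→ *bexG* is ON in B.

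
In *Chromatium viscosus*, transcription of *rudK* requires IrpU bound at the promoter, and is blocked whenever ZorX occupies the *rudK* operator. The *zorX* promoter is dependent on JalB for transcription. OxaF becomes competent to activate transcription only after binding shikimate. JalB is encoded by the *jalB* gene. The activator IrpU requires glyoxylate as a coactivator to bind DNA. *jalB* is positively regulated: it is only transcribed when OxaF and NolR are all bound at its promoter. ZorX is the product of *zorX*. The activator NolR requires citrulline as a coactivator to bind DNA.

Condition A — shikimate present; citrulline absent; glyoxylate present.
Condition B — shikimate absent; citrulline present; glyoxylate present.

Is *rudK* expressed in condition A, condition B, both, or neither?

Condition A:
Shikimate is present, so OxaF is active.
Citrulline is absent, so NolR is inactive.
Required activator NolR is absent, so *jalB* is not transcribed.
So JalB is not produced.
Required activator JalB is absent, so *zorX* is not transcribed.
So ZorX is not produced.
Glyoxylate is present, so IrpU is active.
No repressor is bound and IrpU is active, so *rudK* is transcribed.
→ *rudK* is ON in A.
Condition B:
Shikimate is absent, so OxaF is inactive.
Citrulline is present, so NolR is active.
Required activator OxaF is absent, so *jalB* is not transcribed.
So JalB is not produced.
Required activator JalB is absent, so *zorX* is not transcribed.
So ZorX is not produced.
Glyoxylate is present, so IrpU is active.
No repressor is bound and IrpU is active, so *rudK* is transcribed.
→ *rudK* is ON in B.

both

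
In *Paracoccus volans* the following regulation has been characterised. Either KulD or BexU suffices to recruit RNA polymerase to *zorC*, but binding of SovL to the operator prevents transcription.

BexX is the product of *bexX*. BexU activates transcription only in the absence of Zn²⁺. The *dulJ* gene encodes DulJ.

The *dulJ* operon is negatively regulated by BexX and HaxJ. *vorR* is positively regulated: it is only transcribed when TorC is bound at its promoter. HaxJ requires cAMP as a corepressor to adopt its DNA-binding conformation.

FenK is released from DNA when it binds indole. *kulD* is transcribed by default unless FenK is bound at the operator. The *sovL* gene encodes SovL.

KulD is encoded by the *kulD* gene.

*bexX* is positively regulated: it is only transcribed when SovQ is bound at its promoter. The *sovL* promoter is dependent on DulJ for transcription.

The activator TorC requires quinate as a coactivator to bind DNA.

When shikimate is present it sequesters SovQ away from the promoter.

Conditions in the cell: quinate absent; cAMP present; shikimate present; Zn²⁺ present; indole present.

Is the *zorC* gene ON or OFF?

ON

Shikimate is present, so SovQ is inactive.
Required activator SovQ is absent, so *bexX* is not transcribed.
So BexX is not produced.
cAMP is present, so HaxJ is active.
With repressor HaxJ bound, *dulJ* is not transcribed.
So DulJ is not produced.
Required activator DulJ is absent, so *sovL* is not transcribed.
So SovL is not produced.
Indole is present, so FenK is inactive.
With no repressor bound, *kulD* is transcribed.
So KulD is produced and active.
Zn²⁺ is present, so BexU is inactive.
Activator KulD is present, so *zorC* is transcribed.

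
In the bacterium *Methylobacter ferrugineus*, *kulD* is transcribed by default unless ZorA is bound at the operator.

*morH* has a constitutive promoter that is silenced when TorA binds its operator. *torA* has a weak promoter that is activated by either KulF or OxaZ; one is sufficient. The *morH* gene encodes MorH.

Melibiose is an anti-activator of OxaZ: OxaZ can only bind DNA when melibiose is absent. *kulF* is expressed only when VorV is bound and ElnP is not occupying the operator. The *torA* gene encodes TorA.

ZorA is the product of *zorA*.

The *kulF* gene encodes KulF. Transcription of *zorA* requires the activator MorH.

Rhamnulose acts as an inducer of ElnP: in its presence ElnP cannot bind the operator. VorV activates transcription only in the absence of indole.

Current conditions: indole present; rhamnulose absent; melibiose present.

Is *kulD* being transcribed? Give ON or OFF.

Rhamnulose is absent, so ElnP is active.
Indole is present, so VorV is inactive.
With repressor ElnP bound, *kulF* is not transcribed.
So KulF is not produced.
Melibiose is present, so OxaZ is inactive.
No activator is available at the *torA* promoter, so *torA* is not transcribed.
So TorA is not produced.
With no repressor bound, *morH* is transcribed.
So MorH is produced and active.
No repressor is bound and MorH is active, so *zorA* is transcribed.
So ZorA is produced and active.
With repressor ZorA bound, *kulD* is not transcribed.

OFF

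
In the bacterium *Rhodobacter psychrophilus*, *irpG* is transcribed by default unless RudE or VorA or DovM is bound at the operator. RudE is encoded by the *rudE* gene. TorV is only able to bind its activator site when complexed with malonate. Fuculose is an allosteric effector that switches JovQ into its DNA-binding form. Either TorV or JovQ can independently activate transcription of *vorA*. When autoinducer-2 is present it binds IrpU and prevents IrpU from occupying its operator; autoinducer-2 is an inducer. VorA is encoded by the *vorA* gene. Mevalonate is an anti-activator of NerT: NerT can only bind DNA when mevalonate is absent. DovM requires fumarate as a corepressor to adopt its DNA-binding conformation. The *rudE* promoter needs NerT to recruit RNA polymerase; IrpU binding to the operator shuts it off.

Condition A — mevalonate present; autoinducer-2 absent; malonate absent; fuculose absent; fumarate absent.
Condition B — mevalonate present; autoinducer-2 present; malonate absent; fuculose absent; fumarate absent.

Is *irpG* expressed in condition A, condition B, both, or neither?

both

Condition A:
Mevalonate is present, so NerT is inactive.
Autoinducer-2 is absent, so IrpU is active.
With repressor IrpU bound, *rudE* is not transcribed.
So RudE is not produced.
Malonate is absent, so TorV is inactive.
Fuculose is absent, so JovQ is inactive.
No activator is available at the *vorA* promoter, so *vorA* is not transcribed.
So VorA is not produced.
Fumarate is absent, so DovM is inactive.
With no repressor bound, *irpG* is transcribed.
→ *irpG* is ON in A.
Condition B:
Mevalonate is present, so NerT is inactive.
Autoinducer-2 is present, so IrpU is inactive.
Required activator NerT is absent, so *rudE* is not transcribed.
So RudE is not produced.
Malonate is absent, so TorV is inactive.
Fuculose is absent, so JovQ is inactive.
No activator is available at the *vorA* promoter, so *vorA* is not transcribed.
So VorA is not produced.
Fumarate is absent, so DovM is inactive.
With no repressor bound, *irpG* is transcribed.
→ *irpG* is ON in B.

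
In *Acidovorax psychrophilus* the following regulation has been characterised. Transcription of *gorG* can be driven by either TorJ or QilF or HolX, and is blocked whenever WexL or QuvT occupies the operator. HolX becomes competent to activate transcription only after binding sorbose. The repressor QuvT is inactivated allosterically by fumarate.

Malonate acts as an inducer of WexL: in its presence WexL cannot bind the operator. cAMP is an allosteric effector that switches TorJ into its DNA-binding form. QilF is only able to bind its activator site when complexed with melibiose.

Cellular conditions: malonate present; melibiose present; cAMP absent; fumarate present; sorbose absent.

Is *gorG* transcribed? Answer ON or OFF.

ON

cAMP is absent, so TorJ is inactive.
Malonate is present, so WexL is inactive.
Melibiose is present, so QilF is active.
Sorbose is absent, so HolX is inactive.
Fumarate is present, so QuvT is inactive.
Activator QilF is present, so *gorG* is transcribed.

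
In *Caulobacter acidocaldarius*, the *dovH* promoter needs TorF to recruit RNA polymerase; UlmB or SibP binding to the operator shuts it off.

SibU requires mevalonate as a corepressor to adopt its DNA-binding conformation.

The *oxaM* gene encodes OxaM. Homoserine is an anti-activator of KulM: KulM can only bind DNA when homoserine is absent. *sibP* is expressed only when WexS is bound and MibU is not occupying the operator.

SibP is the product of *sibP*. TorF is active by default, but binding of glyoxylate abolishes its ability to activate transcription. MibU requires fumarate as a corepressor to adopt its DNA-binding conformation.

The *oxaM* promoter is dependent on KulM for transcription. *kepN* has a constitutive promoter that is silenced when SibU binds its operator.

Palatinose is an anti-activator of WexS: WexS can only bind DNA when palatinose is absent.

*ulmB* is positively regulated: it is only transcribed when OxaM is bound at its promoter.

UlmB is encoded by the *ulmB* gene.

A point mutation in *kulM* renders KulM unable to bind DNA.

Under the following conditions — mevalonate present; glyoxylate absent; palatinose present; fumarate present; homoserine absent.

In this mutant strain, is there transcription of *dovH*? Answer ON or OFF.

ON

KulM is non-functional in this strain, so it has no effect.
Required activator KulM is absent, so *oxaM* is not transcribed.
So OxaM is not produced.
Required activator OxaM is absent, so *ulmB* is not transcribed.
So UlmB is not produced.
Glyoxylate is absent, so TorF is active.
Palatinose is present, so WexS is inactive.
Fumarate is present, so MibU is active.
With repressor MibU bound, *sibP* is not transcribed.
So SibP is not produced.
No repressor is bound and TorF is active, so *dovH* is transcribed.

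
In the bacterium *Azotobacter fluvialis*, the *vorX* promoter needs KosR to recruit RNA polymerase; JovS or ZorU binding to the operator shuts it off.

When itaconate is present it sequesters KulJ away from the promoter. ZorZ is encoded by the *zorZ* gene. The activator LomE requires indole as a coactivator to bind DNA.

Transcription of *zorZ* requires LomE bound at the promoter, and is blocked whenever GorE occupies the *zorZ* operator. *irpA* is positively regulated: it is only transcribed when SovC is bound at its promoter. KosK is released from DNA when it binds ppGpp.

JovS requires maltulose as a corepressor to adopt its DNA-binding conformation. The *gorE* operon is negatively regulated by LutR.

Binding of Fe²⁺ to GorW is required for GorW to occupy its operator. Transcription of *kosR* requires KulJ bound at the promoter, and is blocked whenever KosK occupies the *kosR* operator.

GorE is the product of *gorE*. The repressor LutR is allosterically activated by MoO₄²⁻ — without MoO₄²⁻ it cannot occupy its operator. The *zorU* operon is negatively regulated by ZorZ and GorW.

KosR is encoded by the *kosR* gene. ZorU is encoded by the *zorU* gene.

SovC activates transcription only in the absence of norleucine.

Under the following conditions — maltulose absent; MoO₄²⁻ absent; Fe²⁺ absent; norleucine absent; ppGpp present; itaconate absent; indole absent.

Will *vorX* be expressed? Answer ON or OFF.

Maltulose is absent, so JovS is inactive.
Indole is absent, so LomE is inactive.
MoO₄²⁻ is absent, so LutR is inactive.
With no repressor bound, *gorE* is transcribed.
So GorE is produced and active.
With repressor GorE bound, *zorZ* is not transcribed.
So ZorZ is not produced.
Fe²⁺ is absent, so GorW is inactive.
With no repressor bound, *zorU* is transcribed.
So ZorU is produced and active.
ppGpp is present, so KosK is inactive.
Itaconate is absent, so KulJ is active.
No repressor is bound and KulJ is active, so *kosR* is transcribed.
So KosR is produced and active.
With repressor ZorU bound, *vorX* is not transcribed.

OFF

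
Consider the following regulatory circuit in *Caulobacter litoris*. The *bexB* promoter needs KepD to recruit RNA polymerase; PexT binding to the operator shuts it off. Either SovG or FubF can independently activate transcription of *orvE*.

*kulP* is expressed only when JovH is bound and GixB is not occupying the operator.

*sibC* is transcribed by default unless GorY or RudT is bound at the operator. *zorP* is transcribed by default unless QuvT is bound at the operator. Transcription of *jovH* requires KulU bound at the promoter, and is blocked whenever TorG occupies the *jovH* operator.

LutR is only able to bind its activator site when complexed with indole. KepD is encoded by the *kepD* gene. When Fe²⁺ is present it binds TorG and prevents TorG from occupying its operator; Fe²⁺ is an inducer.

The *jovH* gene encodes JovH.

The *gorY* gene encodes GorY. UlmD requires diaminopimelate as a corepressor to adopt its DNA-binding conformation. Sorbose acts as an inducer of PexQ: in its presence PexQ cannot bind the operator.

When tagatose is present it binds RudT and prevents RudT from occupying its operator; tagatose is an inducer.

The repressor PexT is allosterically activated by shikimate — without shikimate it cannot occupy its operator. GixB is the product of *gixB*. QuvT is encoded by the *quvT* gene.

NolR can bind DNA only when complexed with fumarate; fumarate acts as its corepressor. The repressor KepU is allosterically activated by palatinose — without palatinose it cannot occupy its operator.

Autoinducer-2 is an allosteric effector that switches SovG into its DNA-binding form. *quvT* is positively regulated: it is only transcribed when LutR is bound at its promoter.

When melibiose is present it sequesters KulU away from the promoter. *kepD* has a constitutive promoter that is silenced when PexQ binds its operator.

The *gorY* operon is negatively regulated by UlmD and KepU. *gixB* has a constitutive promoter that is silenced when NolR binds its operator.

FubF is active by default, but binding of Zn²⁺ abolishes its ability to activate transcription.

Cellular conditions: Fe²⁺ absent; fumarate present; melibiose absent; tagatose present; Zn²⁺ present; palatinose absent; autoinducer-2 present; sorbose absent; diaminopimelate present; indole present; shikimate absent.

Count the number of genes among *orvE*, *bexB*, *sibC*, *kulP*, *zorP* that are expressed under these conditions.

2

Autoinducer-2 is present, so SovG is active.
Zn²⁺ is present, so FubF is inactive.
Activator SovG is present, so *orvE* is transcribed.
→ *orvE* is ON.
Shikimate is absent, so PexT is inactive.
Sorbose is absent, so PexQ is active.
With repressor PexQ bound, *kepD* is not transcribed.
So KepD is not produced.
Required activator KepD is absent, so *bexB* is not transcribed.
→ *bexB* is OFF.
Diaminopimelate is present, so UlmD is active.
Palatinose is absent, so KepU is inactive.
With repressor UlmD bound, *gorY* is not transcribed.
So GorY is not produced.
Tagatose is present, so RudT is inactive.
With no repressor bound, *sibC* is transcribed.
→ *sibC* is ON.
Melibiose is absent, so KulU is active.
Fe²⁺ is absent, so TorG is active.
With repressor TorG bound, *jovH* is not transcribed.
So JovH is not produced.
Fumarate is present, so NolR is active.
With repressor NolR bound, *gixB* is not transcribed.
So GixB is not produced.
Required activator JovH is absent, so *kulP* is not transcribed.
→ *kulP* is OFF.
Indole is present, so LutR is active.
No repressor is bound and LutR is active, so *quvT* is transcribed.
So QuvT is produced and active.
With repressor QuvT bound, *zorP* is not transcribed.
→ *zorP* is OFF.
2 of the 5 genes are transcribed.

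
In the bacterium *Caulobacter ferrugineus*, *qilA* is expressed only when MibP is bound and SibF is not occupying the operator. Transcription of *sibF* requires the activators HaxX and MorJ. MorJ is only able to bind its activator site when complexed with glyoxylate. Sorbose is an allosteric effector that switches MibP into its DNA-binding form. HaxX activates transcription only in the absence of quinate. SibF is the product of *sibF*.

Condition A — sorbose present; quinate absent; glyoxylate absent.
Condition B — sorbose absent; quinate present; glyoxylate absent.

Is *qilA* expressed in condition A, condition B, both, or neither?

A only

Condition A:
Sorbose is present, so MibP is active.
Quinate is absent, so HaxX is active.
Glyoxylate is absent, so MorJ is inactive.
Required activator MorJ is absent, so *sibF* is not transcribed.
So SibF is not produced.
No repressor is bound and MibP is active, so *qilA* is transcribed.
→ *qilA* is ON in A.
Condition B:
Sorbose is absent, so MibP is inactive.
Quinate is present, so HaxX is inactive.
Glyoxylate is absent, so MorJ is inactive.
Required activator HaxX is absent, so *sibF* is not transcribed.
So SibF is not produced.
Required activator MibP is absent, so *qilA* is not transcribed.
→ *qilA* is OFF in B.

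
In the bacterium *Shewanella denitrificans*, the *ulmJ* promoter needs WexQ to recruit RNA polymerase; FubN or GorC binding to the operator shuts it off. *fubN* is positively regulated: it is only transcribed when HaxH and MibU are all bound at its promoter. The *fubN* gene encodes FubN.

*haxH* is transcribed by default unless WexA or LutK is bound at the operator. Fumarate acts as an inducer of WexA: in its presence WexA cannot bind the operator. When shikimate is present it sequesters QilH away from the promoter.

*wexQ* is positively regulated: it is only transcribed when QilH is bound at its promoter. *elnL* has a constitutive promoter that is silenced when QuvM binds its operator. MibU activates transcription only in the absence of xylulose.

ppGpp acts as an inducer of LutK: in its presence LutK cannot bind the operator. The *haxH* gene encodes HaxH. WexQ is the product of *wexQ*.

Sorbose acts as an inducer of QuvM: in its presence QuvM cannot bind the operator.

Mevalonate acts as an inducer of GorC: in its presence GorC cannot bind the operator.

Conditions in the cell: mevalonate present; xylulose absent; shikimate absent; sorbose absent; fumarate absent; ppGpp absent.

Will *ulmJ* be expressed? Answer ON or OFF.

ON

Shikimate is absent, so QilH is active.
No repressor is bound and QilH is active, so *wexQ* is transcribed.
So WexQ is produced and active.
Fumarate is absent, so WexA is active.
ppGpp is absent, so LutK is active.
With repressor WexA bound, *haxH* is not transcribed.
So HaxH is not produced.
Xylulose is absent, so MibU is active.
Required activator HaxH is absent, so *fubN* is not transcribed.
So FubN is not produced.
Mevalonate is present, so GorC is inactive.
No repressor is bound and WexQ is active, so *ulmJ* is transcribed.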